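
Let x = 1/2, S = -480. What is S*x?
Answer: -240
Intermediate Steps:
x = ½ ≈ 0.50000
S*x = -480*½ = -240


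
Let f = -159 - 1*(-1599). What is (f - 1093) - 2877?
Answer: -2530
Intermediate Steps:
f = 1440 (f = -159 + 1599 = 1440)
(f - 1093) - 2877 = (1440 - 1093) - 2877 = 347 - 2877 = -2530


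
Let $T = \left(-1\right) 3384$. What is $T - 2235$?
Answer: $-5619$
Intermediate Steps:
$T = -3384$
$T - 2235 = -3384 - 2235 = -5619$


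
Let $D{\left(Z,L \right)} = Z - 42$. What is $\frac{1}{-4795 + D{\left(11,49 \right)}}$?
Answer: $- \frac{1}{4826} \approx -0.00020721$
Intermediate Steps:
$D{\left(Z,L \right)} = -42 + Z$
$\frac{1}{-4795 + D{\left(11,49 \right)}} = \frac{1}{-4795 + \left(-42 + 11\right)} = \frac{1}{-4795 - 31} = \frac{1}{-4826} = - \frac{1}{4826}$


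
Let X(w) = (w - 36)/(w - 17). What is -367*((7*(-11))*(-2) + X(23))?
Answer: -334337/6 ≈ -55723.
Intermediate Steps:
X(w) = (-36 + w)/(-17 + w)
-367*((7*(-11))*(-2) + X(23)) = -367*((7*(-11))*(-2) + (-36 + 23)/(-17 + 23)) = -367*(-77*(-2) - 13/6) = -367*(154 + (⅙)*(-13)) = -367*(154 - 13/6) = -367*911/6 = -334337/6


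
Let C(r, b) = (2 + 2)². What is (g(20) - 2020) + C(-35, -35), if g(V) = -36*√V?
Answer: -2004 - 72*√5 ≈ -2165.0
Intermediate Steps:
C(r, b) = 16 (C(r, b) = 4² = 16)
(g(20) - 2020) + C(-35, -35) = (-72*√5 - 2020) + 16 = (-2020 - 72*√5) + 16 = -2004 - 72*√5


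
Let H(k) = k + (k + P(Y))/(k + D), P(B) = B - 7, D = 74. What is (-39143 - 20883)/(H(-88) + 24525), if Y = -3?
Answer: -30013/12222 ≈ -2.4557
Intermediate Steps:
P(B) = -7 + B
H(k) = k + (-10 + k)/(74 + k) (H(k) = k + (k + (-7 - 3))/(k + 74) = k + (k - 10)/(74 + k) = k + (-10 + k)/(74 + k))
(-39143 - 20883)/(H(-88) + 24525) = (-39143 - 20883)/((-10 + (-88)**2 + 75*(-88))/(74 - 88) + 24525) = -60026/((-10 + 7744 - 6600)/(-14) + 24525) = -60026/(-1/14*1134 + 24525) = -60026/(-81 + 24525) = -60026/24444 = -60026*1/24444 = -30013/12222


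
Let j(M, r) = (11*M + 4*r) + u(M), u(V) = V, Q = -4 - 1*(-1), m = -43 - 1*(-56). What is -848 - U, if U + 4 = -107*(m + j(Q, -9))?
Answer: -7157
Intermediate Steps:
m = 13 (m = -43 + 56 = 13)
Q = -3 (Q = -4 + 1 = -3)
j(M, r) = 4*r + 12*M (j(M, r) = (11*M + 4*r) + M = (4*r + 11*M) + M = 4*r + 12*M)
U = 6309 (U = -4 - 107*(13 + (4*(-9) + 12*(-3))) = -4 - 107*(13 + (-36 - 36)) = -4 - 107*(13 - 72) = -4 - 107*(-59) = -4 + 6313 = 6309)
-848 - U = -848 - 1*6309 = -848 - 6309 = -7157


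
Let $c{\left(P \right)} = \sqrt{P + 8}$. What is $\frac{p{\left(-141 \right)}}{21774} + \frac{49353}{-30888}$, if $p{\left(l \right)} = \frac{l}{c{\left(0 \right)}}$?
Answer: $- \frac{16451}{10296} - \frac{47 \sqrt{2}}{29032} \approx -1.6001$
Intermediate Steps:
$c{\left(P \right)} = \sqrt{8 + P}$
$p{\left(l \right)} = \frac{l \sqrt{2}}{4}$ ($p{\left(l \right)} = \frac{l}{\sqrt{8 + 0}} = \frac{l}{\sqrt{8}} = \frac{l}{2 \sqrt{2}} = l \frac{\sqrt{2}}{4} = \frac{l \sqrt{2}}{4}$)
$\frac{p{\left(-141 \right)}}{21774} + \frac{49353}{-30888} = \frac{\frac{1}{4} \left(-141\right) \sqrt{2}}{21774} + \frac{49353}{-30888} = - \frac{141 \sqrt{2}}{4} \cdot \frac{1}{21774} + 49353 \left(- \frac{1}{30888}\right) = - \frac{47 \sqrt{2}}{29032} - \frac{16451}{10296} = - \frac{16451}{10296} - \frac{47 \sqrt{2}}{29032}$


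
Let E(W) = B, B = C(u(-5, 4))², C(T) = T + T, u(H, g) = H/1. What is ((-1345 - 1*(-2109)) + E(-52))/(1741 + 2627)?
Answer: 18/91 ≈ 0.19780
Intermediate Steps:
u(H, g) = H (u(H, g) = H*1 = H)
C(T) = 2*T
B = 100 (B = (2*(-5))² = (-10)² = 100)
E(W) = 100
((-1345 - 1*(-2109)) + E(-52))/(1741 + 2627) = ((-1345 - 1*(-2109)) + 100)/(1741 + 2627) = ((-1345 + 2109) + 100)/4368 = (764 + 100)*(1/4368) = 864*(1/4368) = 18/91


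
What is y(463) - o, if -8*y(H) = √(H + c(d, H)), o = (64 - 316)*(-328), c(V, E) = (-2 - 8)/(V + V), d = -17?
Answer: -82656 - √33473/68 ≈ -82659.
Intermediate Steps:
c(V, E) = -5/V (c(V, E) = -10*1/(2*V) = -5/V)
o = 82656 (o = -252*(-328) = 82656)
y(H) = -√(5/17 + H)/8 (y(H) = -√(H - 5/(-17))/8 = -√(H - 5*(-1/17))/8 = -√(H + 5/17)/8 = -√(5/17 + H)/8)
y(463) - o = -√(85 + 289*463)/136 - 1*82656 = -√(85 + 133807)/136 - 82656 = -√33473/68 - 82656 = -82656 - √33473/68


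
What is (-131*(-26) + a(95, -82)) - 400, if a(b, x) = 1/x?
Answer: 246491/82 ≈ 3006.0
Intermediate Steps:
(-131*(-26) + a(95, -82)) - 400 = (-131*(-26) + 1/(-82)) - 400 = (3406 - 1/82) - 400 = 279291/82 - 400 = 246491/82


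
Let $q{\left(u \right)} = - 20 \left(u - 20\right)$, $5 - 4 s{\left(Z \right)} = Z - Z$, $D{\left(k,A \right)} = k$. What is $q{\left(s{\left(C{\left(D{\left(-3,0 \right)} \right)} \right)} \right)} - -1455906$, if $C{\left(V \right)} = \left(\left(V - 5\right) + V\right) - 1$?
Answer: $1456281$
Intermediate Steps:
$C{\left(V \right)} = -6 + 2 V$ ($C{\left(V \right)} = \left(\left(-5 + V\right) + V\right) - 1 = \left(-5 + 2 V\right) - 1 = -6 + 2 V$)
$s{\left(Z \right)} = \frac{5}{4}$ ($s{\left(Z \right)} = \frac{5}{4} - \frac{Z - Z}{4} = \frac{5}{4} - 0 = \frac{5}{4} + 0 = \frac{5}{4}$)
$q{\left(u \right)} = 400 - 20 u$ ($q{\left(u \right)} = - 20 \left(-20 + u\right) = 400 - 20 u$)
$q{\left(s{\left(C{\left(D{\left(-3,0 \right)} \right)} \right)} \right)} - -1455906 = \left(400 - 25\right) - -1455906 = \left(400 - 25\right) + 1455906 = 375 + 1455906 = 1456281$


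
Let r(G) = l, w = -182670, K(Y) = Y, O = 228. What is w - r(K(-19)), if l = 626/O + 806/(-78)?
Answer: -20823515/114 ≈ -1.8266e+5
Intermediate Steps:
l = -865/114 (l = 626/228 + 806/(-78) = 626*(1/228) + 806*(-1/78) = 313/114 - 31/3 = -865/114 ≈ -7.5877)
r(G) = -865/114
w - r(K(-19)) = -182670 - 1*(-865/114) = -182670 + 865/114 = -20823515/114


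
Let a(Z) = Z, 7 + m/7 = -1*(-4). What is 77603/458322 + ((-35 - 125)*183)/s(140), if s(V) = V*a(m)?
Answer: 227463683/22457778 ≈ 10.129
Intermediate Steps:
m = -21 (m = -49 + 7*(-1*(-4)) = -49 + 7*4 = -49 + 28 = -21)
s(V) = -21*V (s(V) = V*(-21) = -21*V)
77603/458322 + ((-35 - 125)*183)/s(140) = 77603/458322 + ((-35 - 125)*183)/((-21*140)) = 77603*(1/458322) - 160*183/(-2940) = 77603/458322 - 29280*(-1/2940) = 77603/458322 + 488/49 = 227463683/22457778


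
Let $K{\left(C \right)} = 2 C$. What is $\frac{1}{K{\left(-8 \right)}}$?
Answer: $- \frac{1}{16} \approx -0.0625$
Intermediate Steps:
$\frac{1}{K{\left(-8 \right)}} = \frac{1}{2 \left(-8\right)} = \frac{1}{-16} = - \frac{1}{16}$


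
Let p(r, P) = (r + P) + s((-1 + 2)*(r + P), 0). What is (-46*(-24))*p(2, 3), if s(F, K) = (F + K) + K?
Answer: 11040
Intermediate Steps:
s(F, K) = F + 2*K
p(r, P) = 2*P + 2*r (p(r, P) = (r + P) + ((-1 + 2)*(r + P) + 2*0) = (P + r) + (1*(P + r) + 0) = (P + r) + ((P + r) + 0) = (P + r) + (P + r) = 2*P + 2*r)
(-46*(-24))*p(2, 3) = (-46*(-24))*(2*3 + 2*2) = 1104*(6 + 4) = 1104*10 = 11040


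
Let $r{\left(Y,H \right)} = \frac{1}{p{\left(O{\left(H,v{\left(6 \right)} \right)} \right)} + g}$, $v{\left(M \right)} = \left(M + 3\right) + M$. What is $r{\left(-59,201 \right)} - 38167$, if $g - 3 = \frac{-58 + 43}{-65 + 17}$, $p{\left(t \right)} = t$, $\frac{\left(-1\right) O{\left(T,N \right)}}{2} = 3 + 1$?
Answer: $- \frac{2862541}{75} \approx -38167.0$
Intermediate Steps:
$v{\left(M \right)} = 3 + 2 M$ ($v{\left(M \right)} = \left(3 + M\right) + M = 3 + 2 M$)
$O{\left(T,N \right)} = -8$ ($O{\left(T,N \right)} = - 2 \left(3 + 1\right) = \left(-2\right) 4 = -8$)
$g = \frac{53}{16}$ ($g = 3 + \frac{-58 + 43}{-65 + 17} = 3 - \frac{15}{-48} = 3 - - \frac{5}{16} = 3 + \frac{5}{16} = \frac{53}{16} \approx 3.3125$)
$r{\left(Y,H \right)} = - \frac{16}{75}$ ($r{\left(Y,H \right)} = \frac{1}{-8 + \frac{53}{16}} = \frac{1}{- \frac{75}{16}} = - \frac{16}{75}$)
$r{\left(-59,201 \right)} - 38167 = - \frac{16}{75} - 38167 = - \frac{2862541}{75}$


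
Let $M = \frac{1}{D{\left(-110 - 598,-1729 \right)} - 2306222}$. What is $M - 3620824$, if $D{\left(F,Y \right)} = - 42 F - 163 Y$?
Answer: $- \frac{7222309179017}{1994659} \approx -3.6208 \cdot 10^{6}$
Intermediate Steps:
$D{\left(F,Y \right)} = - 163 Y - 42 F$
$M = - \frac{1}{1994659}$ ($M = \frac{1}{\left(\left(-163\right) \left(-1729\right) - 42 \left(-110 - 598\right)\right) - 2306222} = \frac{1}{\left(281827 - -29736\right) - 2306222} = \frac{1}{\left(281827 + 29736\right) - 2306222} = \frac{1}{311563 - 2306222} = \frac{1}{-1994659} = - \frac{1}{1994659} \approx -5.0134 \cdot 10^{-7}$)
$M - 3620824 = - \frac{1}{1994659} - 3620824 = - \frac{7222309179017}{1994659}$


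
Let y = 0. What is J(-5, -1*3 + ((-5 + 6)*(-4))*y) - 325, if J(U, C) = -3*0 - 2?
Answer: -327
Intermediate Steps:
J(U, C) = -2 (J(U, C) = 0 - 2 = -2)
J(-5, -1*3 + ((-5 + 6)*(-4))*y) - 325 = -2 - 325 = -327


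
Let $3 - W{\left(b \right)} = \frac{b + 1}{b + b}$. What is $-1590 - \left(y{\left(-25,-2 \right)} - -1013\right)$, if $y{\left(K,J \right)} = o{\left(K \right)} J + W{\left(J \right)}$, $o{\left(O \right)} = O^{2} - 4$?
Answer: $- \frac{5455}{4} \approx -1363.8$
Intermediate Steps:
$W{\left(b \right)} = 3 - \frac{1 + b}{2 b}$ ($W{\left(b \right)} = 3 - \frac{b + 1}{b + b} = 3 - \frac{1 + b}{2 b}$)
$o{\left(O \right)} = -4 + O^{2}$ ($o{\left(O \right)} = O^{2} - 4 = -4 + O^{2}$)
$y{\left(K,J \right)} = J \left(-4 + K^{2}\right) + \frac{-1 + 5 J}{2 J}$ ($y{\left(K,J \right)} = \left(-4 + K^{2}\right) J + \frac{-1 + 5 J}{2 J} = J \left(-4 + K^{2}\right) + \frac{-1 + 5 J}{2 J}$)
$-1590 - \left(y{\left(-25,-2 \right)} - -1013\right) = -1590 - \left(\left(\frac{5}{2} - -8 - \frac{1}{2 \left(-2\right)} - 2 \left(-25\right)^{2}\right) - -1013\right) = -1590 - \left(\left(\frac{5}{2} + 8 - - \frac{1}{4} - 1250\right) + 1013\right) = -1590 - \left(\left(\frac{5}{2} + 8 + \frac{1}{4} - 1250\right) + 1013\right) = -1590 - \left(- \frac{4957}{4} + 1013\right) = -1590 - - \frac{905}{4} = -1590 + \frac{905}{4} = - \frac{5455}{4}$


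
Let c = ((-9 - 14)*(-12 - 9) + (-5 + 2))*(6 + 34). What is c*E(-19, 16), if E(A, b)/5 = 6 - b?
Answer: -960000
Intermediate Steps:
E(A, b) = 30 - 5*b (E(A, b) = 5*(6 - b) = 30 - 5*b)
c = 19200 (c = (-23*(-21) - 3)*40 = (483 - 3)*40 = 480*40 = 19200)
c*E(-19, 16) = 19200*(30 - 5*16) = 19200*(30 - 80) = 19200*(-50) = -960000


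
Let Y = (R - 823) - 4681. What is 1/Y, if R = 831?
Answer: -1/4673 ≈ -0.00021400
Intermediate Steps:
Y = -4673 (Y = (831 - 823) - 4681 = 8 - 4681 = -4673)
1/Y = 1/(-4673) = -1/4673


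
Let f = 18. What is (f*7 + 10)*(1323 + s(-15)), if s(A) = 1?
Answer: 180064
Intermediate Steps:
(f*7 + 10)*(1323 + s(-15)) = (18*7 + 10)*(1323 + 1) = (126 + 10)*1324 = 136*1324 = 180064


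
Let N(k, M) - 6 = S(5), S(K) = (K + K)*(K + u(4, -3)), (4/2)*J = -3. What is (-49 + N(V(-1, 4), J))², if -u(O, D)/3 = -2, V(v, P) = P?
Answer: 4489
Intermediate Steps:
J = -3/2 (J = (½)*(-3) = -3/2 ≈ -1.5000)
u(O, D) = 6 (u(O, D) = -3*(-2) = 6)
S(K) = 2*K*(6 + K) (S(K) = (K + K)*(K + 6) = (2*K)*(6 + K) = 2*K*(6 + K))
N(k, M) = 116 (N(k, M) = 6 + 2*5*(6 + 5) = 6 + 2*5*11 = 6 + 110 = 116)
(-49 + N(V(-1, 4), J))² = (-49 + 116)² = 67² = 4489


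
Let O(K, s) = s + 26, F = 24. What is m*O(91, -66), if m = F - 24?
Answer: 0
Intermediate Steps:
O(K, s) = 26 + s
m = 0 (m = 24 - 24 = 0)
m*O(91, -66) = 0*(26 - 66) = 0*(-40) = 0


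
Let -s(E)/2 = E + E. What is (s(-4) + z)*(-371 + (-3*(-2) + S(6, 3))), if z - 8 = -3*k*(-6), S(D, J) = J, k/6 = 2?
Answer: -86880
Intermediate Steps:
k = 12 (k = 6*2 = 12)
s(E) = -4*E (s(E) = -2*(E + E) = -4*E)
z = 224 (z = 8 - 3*12*(-6) = 8 - 36*(-6) = 8 + 216 = 224)
(s(-4) + z)*(-371 + (-3*(-2) + S(6, 3))) = (-4*(-4) + 224)*(-371 + (-3*(-2) + 3)) = (16 + 224)*(-371 + (6 + 3)) = 240*(-371 + 9) = 240*(-362) = -86880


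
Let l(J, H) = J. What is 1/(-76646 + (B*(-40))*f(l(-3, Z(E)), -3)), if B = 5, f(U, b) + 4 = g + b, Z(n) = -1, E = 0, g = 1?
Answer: -1/75446 ≈ -1.3255e-5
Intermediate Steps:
f(U, b) = -3 + b (f(U, b) = -4 + (1 + b) = -3 + b)
1/(-76646 + (B*(-40))*f(l(-3, Z(E)), -3)) = 1/(-76646 + (5*(-40))*(-3 - 3)) = 1/(-76646 - 200*(-6)) = 1/(-76646 + 1200) = 1/(-75446) = -1/75446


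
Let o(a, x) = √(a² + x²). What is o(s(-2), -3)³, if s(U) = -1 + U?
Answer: 54*√2 ≈ 76.368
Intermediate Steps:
o(s(-2), -3)³ = (√((-1 - 2)² + (-3)²))³ = (√((-3)² + 9))³ = (√(9 + 9))³ = (√18)³ = (3*√2)³ = 54*√2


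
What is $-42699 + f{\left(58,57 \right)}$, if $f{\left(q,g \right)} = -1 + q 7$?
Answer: $-42294$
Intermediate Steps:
$f{\left(q,g \right)} = -1 + 7 q$
$-42699 + f{\left(58,57 \right)} = -42699 + \left(-1 + 7 \cdot 58\right) = -42699 + \left(-1 + 406\right) = -42699 + 405 = -42294$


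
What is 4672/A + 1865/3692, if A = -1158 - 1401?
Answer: -12476489/9447828 ≈ -1.3206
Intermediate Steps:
A = -2559
4672/A + 1865/3692 = 4672/(-2559) + 1865/3692 = 4672*(-1/2559) + 1865*(1/3692) = -4672/2559 + 1865/3692 = -12476489/9447828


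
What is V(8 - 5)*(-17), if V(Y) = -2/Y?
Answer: 34/3 ≈ 11.333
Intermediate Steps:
V(8 - 5)*(-17) = -2/(8 - 5)*(-17) = -2/3*(-17) = -2*⅓*(-17) = -⅔*(-17) = 34/3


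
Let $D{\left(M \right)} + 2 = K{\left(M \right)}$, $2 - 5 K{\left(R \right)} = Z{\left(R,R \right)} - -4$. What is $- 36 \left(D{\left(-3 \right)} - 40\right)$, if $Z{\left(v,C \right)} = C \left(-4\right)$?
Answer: $\frac{8064}{5} \approx 1612.8$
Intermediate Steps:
$Z{\left(v,C \right)} = - 4 C$
$K{\left(R \right)} = - \frac{2}{5} + \frac{4 R}{5}$ ($K{\left(R \right)} = \frac{2}{5} - \frac{- 4 R - -4}{5} = \frac{2}{5} - \frac{- 4 R + 4}{5} = \frac{2}{5} - \frac{4 - 4 R}{5} = \frac{2}{5} + \left(- \frac{4}{5} + \frac{4 R}{5}\right) = - \frac{2}{5} + \frac{4 R}{5}$)
$D{\left(M \right)} = - \frac{12}{5} + \frac{4 M}{5}$ ($D{\left(M \right)} = -2 + \left(- \frac{2}{5} + \frac{4 M}{5}\right) = - \frac{12}{5} + \frac{4 M}{5}$)
$- 36 \left(D{\left(-3 \right)} - 40\right) = - 36 \left(\left(- \frac{12}{5} + \frac{4}{5} \left(-3\right)\right) - 40\right) = - 36 \left(\left(- \frac{12}{5} - \frac{12}{5}\right) - 40\right) = - 36 \left(- \frac{24}{5} - 40\right) = \left(-36\right) \left(- \frac{224}{5}\right) = \frac{8064}{5}$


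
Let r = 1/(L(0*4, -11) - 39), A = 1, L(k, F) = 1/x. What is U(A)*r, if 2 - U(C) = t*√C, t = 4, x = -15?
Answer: 15/293 ≈ 0.051195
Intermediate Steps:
L(k, F) = -1/15 (L(k, F) = 1/(-15) = -1/15)
U(C) = 2 - 4*√C
r = -15/586 (r = 1/(-1/15 - 39) = 1/(-586/15) = -15/586 ≈ -0.025597)
U(A)*r = (2 - 4*√1)*(-15/586) = (2 - 4*1)*(-15/586) = (2 - 4)*(-15/586) = -2*(-15/586) = 15/293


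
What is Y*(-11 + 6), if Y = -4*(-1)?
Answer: -20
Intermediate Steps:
Y = 4
Y*(-11 + 6) = 4*(-11 + 6) = 4*(-5) = -20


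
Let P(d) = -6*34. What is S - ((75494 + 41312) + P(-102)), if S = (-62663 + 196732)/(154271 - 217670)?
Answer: -7392584267/63399 ≈ -1.1660e+5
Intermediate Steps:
P(d) = -204
S = -134069/63399 (S = 134069/(-63399) = 134069*(-1/63399) = -134069/63399 ≈ -2.1147)
S - ((75494 + 41312) + P(-102)) = -134069/63399 - ((75494 + 41312) - 204) = -134069/63399 - (116806 - 204) = -134069/63399 - 1*116602 = -134069/63399 - 116602 = -7392584267/63399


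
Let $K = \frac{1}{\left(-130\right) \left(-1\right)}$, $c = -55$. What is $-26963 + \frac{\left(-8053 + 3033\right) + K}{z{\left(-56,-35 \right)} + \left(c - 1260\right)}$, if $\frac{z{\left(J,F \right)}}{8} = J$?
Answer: $- \frac{6178997371}{229190} \approx -26960.0$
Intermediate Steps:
$z{\left(J,F \right)} = 8 J$
$K = \frac{1}{130} \approx 0.0076923$
$-26963 + \frac{\left(-8053 + 3033\right) + K}{z{\left(-56,-35 \right)} + \left(c - 1260\right)} = -26963 + \frac{\left(-8053 + 3033\right) + \frac{1}{130}}{8 \left(-56\right) - 1315} = -26963 + \frac{-5020 + \frac{1}{130}}{-448 - 1315} = -26963 - \frac{652599}{130 \left(-448 - 1315\right)} = -26963 - \frac{652599}{130 \left(-1763\right)} = -26963 - - \frac{652599}{229190} = -26963 + \frac{652599}{229190} = - \frac{6178997371}{229190}$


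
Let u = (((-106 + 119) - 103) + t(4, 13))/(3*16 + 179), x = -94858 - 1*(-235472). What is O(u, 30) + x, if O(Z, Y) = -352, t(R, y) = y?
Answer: 140262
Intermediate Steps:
x = 140614 (x = -94858 + 235472 = 140614)
u = -77/227 (u = (((-106 + 119) - 103) + 13)/(3*16 + 179) = ((13 - 103) + 13)/(48 + 179) = (-90 + 13)/227 = -77*1/227 = -77/227 ≈ -0.33921)
O(u, 30) + x = -352 + 140614 = 140262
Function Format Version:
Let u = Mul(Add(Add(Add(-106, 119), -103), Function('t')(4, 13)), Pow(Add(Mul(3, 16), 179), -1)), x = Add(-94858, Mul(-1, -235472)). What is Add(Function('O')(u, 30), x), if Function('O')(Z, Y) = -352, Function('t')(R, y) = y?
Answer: 140262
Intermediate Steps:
x = 140614 (x = Add(-94858, 235472) = 140614)
u = Rational(-77, 227) (u = Mul(Add(Add(Add(-106, 119), -103), 13), Pow(Add(Mul(3, 16), 179), -1)) = Mul(Add(Add(13, -103), 13), Pow(Add(48, 179), -1)) = Mul(Add(-90, 13), Pow(227, -1)) = Mul(-77, Rational(1, 227)) = Rational(-77, 227) ≈ -0.33921)
Add(Function('O')(u, 30), x) = Add(-352, 140614) = 140262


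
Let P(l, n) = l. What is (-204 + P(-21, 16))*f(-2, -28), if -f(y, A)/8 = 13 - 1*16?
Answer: -5400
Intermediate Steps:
f(y, A) = 24 (f(y, A) = -8*(13 - 1*16) = -8*(13 - 16) = -8*(-3) = 24)
(-204 + P(-21, 16))*f(-2, -28) = (-204 - 21)*24 = -225*24 = -5400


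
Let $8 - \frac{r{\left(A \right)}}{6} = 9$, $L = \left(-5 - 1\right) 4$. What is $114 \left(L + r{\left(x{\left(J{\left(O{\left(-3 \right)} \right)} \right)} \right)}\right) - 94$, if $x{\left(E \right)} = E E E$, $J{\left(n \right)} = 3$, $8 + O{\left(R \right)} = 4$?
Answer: $-3514$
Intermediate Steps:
$O{\left(R \right)} = -4$ ($O{\left(R \right)} = -8 + 4 = -4$)
$L = -24$ ($L = \left(-6\right) 4 = -24$)
$x{\left(E \right)} = E^{3}$ ($x{\left(E \right)} = E^{2} E = E^{3}$)
$r{\left(A \right)} = -6$ ($r{\left(A \right)} = 48 - 54 = -6$)
$114 \left(L + r{\left(x{\left(J{\left(O{\left(-3 \right)} \right)} \right)} \right)}\right) - 94 = 114 \left(-24 - 6\right) - 94 = 114 \left(-30\right) - 94 = -3420 - 94 = -3514$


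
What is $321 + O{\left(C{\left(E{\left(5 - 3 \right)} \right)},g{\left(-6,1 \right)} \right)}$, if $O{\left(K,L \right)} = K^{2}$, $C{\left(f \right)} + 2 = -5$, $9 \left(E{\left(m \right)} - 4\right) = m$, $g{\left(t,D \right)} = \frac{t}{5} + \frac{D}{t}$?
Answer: $370$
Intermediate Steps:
$g{\left(t,D \right)} = \frac{t}{5} + \frac{D}{t}$ ($g{\left(t,D \right)} = t \frac{1}{5} + \frac{D}{t} = \frac{t}{5} + \frac{D}{t}$)
$E{\left(m \right)} = 4 + \frac{m}{9}$
$C{\left(f \right)} = -7$ ($C{\left(f \right)} = -2 - 5 = -7$)
$321 + O{\left(C{\left(E{\left(5 - 3 \right)} \right)},g{\left(-6,1 \right)} \right)} = 321 + \left(-7\right)^{2} = 321 + 49 = 370$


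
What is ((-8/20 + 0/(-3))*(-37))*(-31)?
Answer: -2294/5 ≈ -458.80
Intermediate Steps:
((-8/20 + 0/(-3))*(-37))*(-31) = ((-8*1/20 + 0*(-⅓))*(-37))*(-31) = ((-⅖ + 0)*(-37))*(-31) = -⅖*(-37)*(-31) = (74/5)*(-31) = -2294/5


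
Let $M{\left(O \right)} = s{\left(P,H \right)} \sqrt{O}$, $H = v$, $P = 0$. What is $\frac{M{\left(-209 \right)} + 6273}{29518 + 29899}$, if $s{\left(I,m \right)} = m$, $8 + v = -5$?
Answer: $\frac{6273}{59417} - \frac{13 i \sqrt{209}}{59417} \approx 0.10558 - 0.003163 i$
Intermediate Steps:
$v = -13$ ($v = -8 - 5 = -13$)
$H = -13$
$M{\left(O \right)} = - 13 \sqrt{O}$
$\frac{M{\left(-209 \right)} + 6273}{29518 + 29899} = \frac{- 13 \sqrt{-209} + 6273}{29518 + 29899} = \frac{- 13 i \sqrt{209} + 6273}{59417} = \left(- 13 i \sqrt{209} + 6273\right) \frac{1}{59417} = \left(6273 - 13 i \sqrt{209}\right) \frac{1}{59417} = \frac{6273}{59417} - \frac{13 i \sqrt{209}}{59417}$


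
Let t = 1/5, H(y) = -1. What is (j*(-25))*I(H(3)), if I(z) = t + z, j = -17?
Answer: -340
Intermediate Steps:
t = ⅕ ≈ 0.20000
I(z) = ⅕ + z
(j*(-25))*I(H(3)) = (-17*(-25))*(⅕ - 1) = 425*(-⅘) = -340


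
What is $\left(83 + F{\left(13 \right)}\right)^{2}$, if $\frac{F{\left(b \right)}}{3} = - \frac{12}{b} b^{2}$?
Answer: $148225$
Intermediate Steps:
$F{\left(b \right)} = - 36 b$ ($F{\left(b \right)} = 3 - \frac{12}{b} b^{2} = 3 \left(- 12 b\right) = - 36 b$)
$\left(83 + F{\left(13 \right)}\right)^{2} = \left(83 - 468\right)^{2} = \left(-385\right)^{2} = 148225$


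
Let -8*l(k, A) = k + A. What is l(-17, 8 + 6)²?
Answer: 9/64 ≈ 0.14063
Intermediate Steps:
l(k, A) = -A/8 - k/8 (l(k, A) = -(k + A)/8 = -(A + k)/8 = -A/8 - k/8)
l(-17, 8 + 6)² = (-(8 + 6)/8 - ⅛*(-17))² = (-⅛*14 + 17/8)² = (-7/4 + 17/8)² = (3/8)² = 9/64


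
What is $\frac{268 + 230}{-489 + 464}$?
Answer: $- \frac{498}{25} \approx -19.92$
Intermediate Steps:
$\frac{268 + 230}{-489 + 464} = \frac{498}{-25} = 498 \left(- \frac{1}{25}\right) = - \frac{498}{25}$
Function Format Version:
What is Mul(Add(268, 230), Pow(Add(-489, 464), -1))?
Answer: Rational(-498, 25) ≈ -19.920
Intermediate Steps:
Mul(Add(268, 230), Pow(Add(-489, 464), -1)) = Mul(498, Pow(-25, -1)) = Mul(498, Rational(-1, 25)) = Rational(-498, 25)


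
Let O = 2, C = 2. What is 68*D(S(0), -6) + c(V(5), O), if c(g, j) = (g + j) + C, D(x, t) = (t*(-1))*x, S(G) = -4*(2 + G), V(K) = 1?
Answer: -3259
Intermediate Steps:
S(G) = -8 - 4*G
D(x, t) = -t*x (D(x, t) = (-t)*x = -t*x)
c(g, j) = 2 + g + j (c(g, j) = (g + j) + 2 = 2 + g + j)
68*D(S(0), -6) + c(V(5), O) = 68*(-1*(-6)*(-8 - 4*0)) + (2 + 1 + 2) = 68*(-1*(-6)*(-8 + 0)) + 5 = 68*(-1*(-6)*(-8)) + 5 = 68*(-48) + 5 = -3264 + 5 = -3259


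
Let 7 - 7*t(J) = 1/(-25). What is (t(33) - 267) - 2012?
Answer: -398649/175 ≈ -2278.0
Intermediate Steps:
t(J) = 176/175 (t(J) = 1 - ⅐/(-25) = 1 - ⅐*(-1/25) = 1 + 1/175 = 176/175)
(t(33) - 267) - 2012 = (176/175 - 267) - 2012 = -46549/175 - 2012 = -398649/175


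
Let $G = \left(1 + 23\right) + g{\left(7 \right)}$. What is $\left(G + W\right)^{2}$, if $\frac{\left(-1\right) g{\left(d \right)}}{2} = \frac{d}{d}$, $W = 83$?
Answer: $11025$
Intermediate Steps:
$g{\left(d \right)} = -2$ ($g{\left(d \right)} = - 2 \frac{d}{d} = \left(-2\right) 1 = -2$)
$G = 22$ ($G = \left(1 + 23\right) - 2 = 24 - 2 = 22$)
$\left(G + W\right)^{2} = \left(22 + 83\right)^{2} = 105^{2} = 11025$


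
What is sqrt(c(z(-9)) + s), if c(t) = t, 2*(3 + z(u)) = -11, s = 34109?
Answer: sqrt(136402)/2 ≈ 184.66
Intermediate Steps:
z(u) = -17/2 (z(u) = -3 + (1/2)*(-11) = -3 - 11/2 = -17/2)
sqrt(c(z(-9)) + s) = sqrt(-17/2 + 34109) = sqrt(68201/2) = sqrt(136402)/2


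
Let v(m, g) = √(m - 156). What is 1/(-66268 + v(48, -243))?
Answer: -16567/1097861983 - 3*I*√3/2195723966 ≈ -1.509e-5 - 2.3665e-9*I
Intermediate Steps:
v(m, g) = √(-156 + m)
1/(-66268 + v(48, -243)) = 1/(-66268 + √(-156 + 48)) = 1/(-66268 + √(-108)) = 1/(-66268 + 6*I*√3)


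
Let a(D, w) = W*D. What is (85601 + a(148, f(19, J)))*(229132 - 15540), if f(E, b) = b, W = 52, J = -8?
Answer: 19927492824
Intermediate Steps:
a(D, w) = 52*D
(85601 + a(148, f(19, J)))*(229132 - 15540) = (85601 + 52*148)*(229132 - 15540) = (85601 + 7696)*213592 = 93297*213592 = 19927492824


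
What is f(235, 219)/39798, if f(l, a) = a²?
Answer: 5329/4422 ≈ 1.2051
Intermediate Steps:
f(235, 219)/39798 = 219²/39798 = 47961*(1/39798) = 5329/4422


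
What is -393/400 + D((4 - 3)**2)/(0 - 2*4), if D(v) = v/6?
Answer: -301/300 ≈ -1.0033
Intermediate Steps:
D(v) = v/6 (D(v) = v*(1/6) = v/6)
-393/400 + D((4 - 3)**2)/(0 - 2*4) = -393/400 + ((4 - 3)**2/6)/(0 - 2*4) = -393*1/400 + ((1/6)*1**2)/(0 - 8) = -393/400 + ((1/6)*1)/(-8) = -393/400 + (1/6)*(-1/8) = -393/400 - 1/48 = -301/300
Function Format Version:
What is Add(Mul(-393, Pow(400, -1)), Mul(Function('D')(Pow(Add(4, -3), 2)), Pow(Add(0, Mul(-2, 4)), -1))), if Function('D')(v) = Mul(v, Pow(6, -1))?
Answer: Rational(-301, 300) ≈ -1.0033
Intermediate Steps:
Function('D')(v) = Mul(Rational(1, 6), v) (Function('D')(v) = Mul(v, Rational(1, 6)) = Mul(Rational(1, 6), v))
Add(Mul(-393, Pow(400, -1)), Mul(Function('D')(Pow(Add(4, -3), 2)), Pow(Add(0, Mul(-2, 4)), -1))) = Add(Mul(-393, Pow(400, -1)), Mul(Mul(Rational(1, 6), Pow(Add(4, -3), 2)), Pow(Add(0, Mul(-2, 4)), -1))) = Add(Mul(-393, Rational(1, 400)), Mul(Mul(Rational(1, 6), Pow(1, 2)), Pow(Add(0, -8), -1))) = Add(Rational(-393, 400), Mul(Mul(Rational(1, 6), 1), Pow(-8, -1))) = Add(Rational(-393, 400), Mul(Rational(1, 6), Rational(-1, 8))) = Add(Rational(-393, 400), Rational(-1, 48)) = Rational(-301, 300)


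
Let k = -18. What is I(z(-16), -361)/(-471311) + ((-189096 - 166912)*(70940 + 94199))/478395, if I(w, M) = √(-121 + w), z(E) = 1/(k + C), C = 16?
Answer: -58790805112/478395 - 9*I*√6/942622 ≈ -1.2289e+5 - 2.3387e-5*I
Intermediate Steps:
z(E) = -½ (z(E) = 1/(-18 + 16) = 1/(-2) = -½)
I(z(-16), -361)/(-471311) + ((-189096 - 166912)*(70940 + 94199))/478395 = √(-121 - ½)/(-471311) + ((-189096 - 166912)*(70940 + 94199))/478395 = √(-243/2)*(-1/471311) - 356008*165139*(1/478395) = (9*I*√6/2)*(-1/471311) - 58790805112*1/478395 = -9*I*√6/942622 - 58790805112/478395 = -58790805112/478395 - 9*I*√6/942622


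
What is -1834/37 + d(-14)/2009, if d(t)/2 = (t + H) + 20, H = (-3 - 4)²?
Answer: -3680436/74333 ≈ -49.513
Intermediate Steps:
H = 49 (H = (-7)² = 49)
d(t) = 138 + 2*t (d(t) = 2*((t + 49) + 20) = 2*((49 + t) + 20) = 2*(69 + t) = 138 + 2*t)
-1834/37 + d(-14)/2009 = -1834/37 + (138 + 2*(-14))/2009 = -1834*1/37 + (138 - 28)*(1/2009) = -1834/37 + 110*(1/2009) = -1834/37 + 110/2009 = -3680436/74333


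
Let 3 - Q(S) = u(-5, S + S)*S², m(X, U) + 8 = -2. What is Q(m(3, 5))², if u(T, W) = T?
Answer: 253009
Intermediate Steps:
m(X, U) = -10 (m(X, U) = -8 - 2 = -10)
Q(S) = 3 + 5*S² (Q(S) = 3 - (-5)*S² = 3 + 5*S²)
Q(m(3, 5))² = (3 + 5*(-10)²)² = (3 + 5*100)² = (3 + 500)² = 503² = 253009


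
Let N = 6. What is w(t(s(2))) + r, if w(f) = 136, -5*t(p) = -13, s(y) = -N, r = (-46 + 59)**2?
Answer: 305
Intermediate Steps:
r = 169 (r = 13**2 = 169)
s(y) = -6 (s(y) = -1*6 = -6)
t(p) = 13/5 (t(p) = -1/5*(-13) = 13/5)
w(t(s(2))) + r = 136 + 169 = 305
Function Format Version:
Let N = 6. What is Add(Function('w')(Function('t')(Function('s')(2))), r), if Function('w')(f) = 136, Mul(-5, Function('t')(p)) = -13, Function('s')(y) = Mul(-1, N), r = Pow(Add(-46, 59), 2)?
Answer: 305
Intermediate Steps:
r = 169 (r = Pow(13, 2) = 169)
Function('s')(y) = -6 (Function('s')(y) = Mul(-1, 6) = -6)
Function('t')(p) = Rational(13, 5) (Function('t')(p) = Mul(Rational(-1, 5), -13) = Rational(13, 5))
Add(Function('w')(Function('t')(Function('s')(2))), r) = Add(136, 169) = 305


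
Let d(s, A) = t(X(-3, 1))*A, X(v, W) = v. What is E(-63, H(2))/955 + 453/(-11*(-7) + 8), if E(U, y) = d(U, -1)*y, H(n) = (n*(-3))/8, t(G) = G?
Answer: 345939/64940 ≈ 5.3271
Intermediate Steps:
d(s, A) = -3*A
H(n) = -3*n/8 (H(n) = -3*n*(⅛) = -3*n/8)
E(U, y) = 3*y (E(U, y) = (-3*(-1))*y = 3*y)
E(-63, H(2))/955 + 453/(-11*(-7) + 8) = (3*(-3/8*2))/955 + 453/(-11*(-7) + 8) = (3*(-¾))*(1/955) + 453/(77 + 8) = -9/4*1/955 + 453/85 = -9/3820 + 453*(1/85) = -9/3820 + 453/85 = 345939/64940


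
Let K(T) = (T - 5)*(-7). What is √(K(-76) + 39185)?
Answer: 2*√9938 ≈ 199.38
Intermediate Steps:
K(T) = 35 - 7*T (K(T) = (-5 + T)*(-7) = 35 - 7*T)
√(K(-76) + 39185) = √((35 - 7*(-76)) + 39185) = √((35 + 532) + 39185) = √(567 + 39185) = √39752 = 2*√9938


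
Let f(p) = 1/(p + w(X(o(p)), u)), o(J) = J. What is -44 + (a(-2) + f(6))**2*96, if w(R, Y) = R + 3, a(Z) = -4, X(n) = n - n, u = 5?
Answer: 38012/27 ≈ 1407.9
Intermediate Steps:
X(n) = 0
w(R, Y) = 3 + R
f(p) = 1/(3 + p) (f(p) = 1/(p + (3 + 0)) = 1/(p + 3) = 1/(3 + p))
-44 + (a(-2) + f(6))**2*96 = -44 + (-4 + 1/(3 + 6))**2*96 = -44 + (-4 + 1/9)**2*96 = -44 + (-35/9)**2*96 = -44 + (1225/81)*96 = -44 + 39200/27 = 38012/27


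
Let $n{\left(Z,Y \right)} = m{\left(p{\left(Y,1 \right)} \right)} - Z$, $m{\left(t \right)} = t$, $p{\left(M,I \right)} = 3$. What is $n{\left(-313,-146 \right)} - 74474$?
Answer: $-74158$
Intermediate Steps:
$n{\left(Z,Y \right)} = 3 - Z$
$n{\left(-313,-146 \right)} - 74474 = \left(3 - -313\right) - 74474 = \left(3 + 313\right) - 74474 = 316 - 74474 = -74158$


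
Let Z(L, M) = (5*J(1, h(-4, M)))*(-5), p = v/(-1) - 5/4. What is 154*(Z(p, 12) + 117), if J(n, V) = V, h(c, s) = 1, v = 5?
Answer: 14168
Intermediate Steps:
p = -25/4 (p = 5/(-1) - 5/4 = 5*(-1) - 5*1/4 = -5 - 5/4 = -25/4 ≈ -6.2500)
Z(L, M) = -25 (Z(L, M) = (5*1)*(-5) = 5*(-5) = -25)
154*(Z(p, 12) + 117) = 154*(-25 + 117) = 154*92 = 14168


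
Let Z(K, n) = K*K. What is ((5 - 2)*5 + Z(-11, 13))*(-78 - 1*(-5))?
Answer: -9928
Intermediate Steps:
Z(K, n) = K²
((5 - 2)*5 + Z(-11, 13))*(-78 - 1*(-5)) = ((5 - 2)*5 + (-11)²)*(-78 - 1*(-5)) = (3*5 + 121)*(-78 + 5) = (15 + 121)*(-73) = 136*(-73) = -9928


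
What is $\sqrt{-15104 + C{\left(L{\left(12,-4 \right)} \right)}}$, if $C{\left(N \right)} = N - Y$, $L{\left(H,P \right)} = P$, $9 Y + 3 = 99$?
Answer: $\frac{2 i \sqrt{34017}}{3} \approx 122.96 i$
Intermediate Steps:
$Y = \frac{32}{3}$ ($Y = - \frac{1}{3} + \frac{1}{9} \cdot 99 = - \frac{1}{3} + 11 = \frac{32}{3} \approx 10.667$)
$C{\left(N \right)} = - \frac{32}{3} + N$ ($C{\left(N \right)} = N - \frac{32}{3} = - \frac{32}{3} + N$)
$\sqrt{-15104 + C{\left(L{\left(12,-4 \right)} \right)}} = \sqrt{-15104 - \frac{44}{3}} = \sqrt{- \frac{45356}{3}} = \frac{2 i \sqrt{34017}}{3}$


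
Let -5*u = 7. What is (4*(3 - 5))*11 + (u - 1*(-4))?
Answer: -427/5 ≈ -85.400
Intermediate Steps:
u = -7/5 (u = -⅕*7 = -7/5 ≈ -1.4000)
(4*(3 - 5))*11 + (u - 1*(-4)) = (4*(3 - 5))*11 + (-7/5 - 1*(-4)) = (4*(-2))*11 + (-7/5 + 4) = -8*11 + 13/5 = -88 + 13/5 = -427/5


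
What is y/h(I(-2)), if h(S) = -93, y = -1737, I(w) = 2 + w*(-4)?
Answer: 579/31 ≈ 18.677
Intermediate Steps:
I(w) = 2 - 4*w
y/h(I(-2)) = -1737/(-93) = -1737*(-1/93) = 579/31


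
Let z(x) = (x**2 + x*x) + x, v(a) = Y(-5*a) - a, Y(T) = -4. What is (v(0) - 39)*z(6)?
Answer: -3354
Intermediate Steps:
v(a) = -4 - a
z(x) = x + 2*x**2 (z(x) = (x**2 + x**2) + x = 2*x**2 + x = x + 2*x**2)
(v(0) - 39)*z(6) = ((-4 - 1*0) - 39)*(6*(1 + 2*6)) = ((-4 + 0) - 39)*(6*(1 + 12)) = (-4 - 39)*(6*13) = -43*78 = -3354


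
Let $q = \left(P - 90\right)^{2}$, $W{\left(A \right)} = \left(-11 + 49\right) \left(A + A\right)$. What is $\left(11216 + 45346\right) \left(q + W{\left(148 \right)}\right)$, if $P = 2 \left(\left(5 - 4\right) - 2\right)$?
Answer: $1114950144$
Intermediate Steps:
$W{\left(A \right)} = 76 A$ ($W{\left(A \right)} = 38 \cdot 2 A = 76 A$)
$P = -2$ ($P = 2 \left(\left(5 - 4\right) - 2\right) = 2 \left(1 - 2\right) = 2 \left(-1\right) = -2$)
$q = 8464$ ($q = \left(-2 - 90\right)^{2} = \left(-92\right)^{2} = 8464$)
$\left(11216 + 45346\right) \left(q + W{\left(148 \right)}\right) = \left(11216 + 45346\right) \left(8464 + 76 \cdot 148\right) = 56562 \left(8464 + 11248\right) = 56562 \cdot 19712 = 1114950144$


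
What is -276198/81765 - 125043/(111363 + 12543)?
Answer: -4938525587/1125686010 ≈ -4.3871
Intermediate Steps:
-276198/81765 - 125043/(111363 + 12543) = -276198*1/81765 - 125043/123906 = -92066/27255 - 125043*1/123906 = -92066/27255 - 41681/41302 = -4938525587/1125686010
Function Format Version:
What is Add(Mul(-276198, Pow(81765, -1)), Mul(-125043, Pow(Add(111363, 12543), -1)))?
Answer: Rational(-4938525587, 1125686010) ≈ -4.3871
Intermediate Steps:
Add(Mul(-276198, Pow(81765, -1)), Mul(-125043, Pow(Add(111363, 12543), -1))) = Add(Mul(-276198, Rational(1, 81765)), Mul(-125043, Pow(123906, -1))) = Add(Rational(-92066, 27255), Mul(-125043, Rational(1, 123906))) = Add(Rational(-92066, 27255), Rational(-41681, 41302)) = Rational(-4938525587, 1125686010)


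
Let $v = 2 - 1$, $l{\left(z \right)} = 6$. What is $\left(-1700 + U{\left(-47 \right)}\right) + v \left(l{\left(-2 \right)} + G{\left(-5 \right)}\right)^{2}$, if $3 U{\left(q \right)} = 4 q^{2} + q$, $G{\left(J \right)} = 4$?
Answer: $\frac{3989}{3} \approx 1329.7$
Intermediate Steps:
$U{\left(q \right)} = \frac{q}{3} + \frac{4 q^{2}}{3}$ ($U{\left(q \right)} = \frac{4 q^{2} + q}{3} = \frac{q + 4 q^{2}}{3} = \frac{q}{3} + \frac{4 q^{2}}{3}$)
$v = 1$ ($v = 2 - 1 = 1$)
$\left(-1700 + U{\left(-47 \right)}\right) + v \left(l{\left(-2 \right)} + G{\left(-5 \right)}\right)^{2} = \left(-1700 + \frac{1}{3} \left(-47\right) \left(1 + 4 \left(-47\right)\right)\right) + 1 \left(6 + 4\right)^{2} = \left(-1700 + \frac{1}{3} \left(-47\right) \left(1 - 188\right)\right) + 1 \cdot 10^{2} = \left(-1700 + \frac{1}{3} \left(-47\right) \left(-187\right)\right) + 1 \cdot 100 = \left(-1700 + \frac{8789}{3}\right) + 100 = \frac{3689}{3} + 100 = \frac{3989}{3}$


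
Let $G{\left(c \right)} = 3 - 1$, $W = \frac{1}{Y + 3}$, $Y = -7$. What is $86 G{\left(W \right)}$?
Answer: $172$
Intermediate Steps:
$W = - \frac{1}{4}$ ($W = \frac{1}{-7 + 3} = \frac{1}{-4} = - \frac{1}{4} \approx -0.25$)
$G{\left(c \right)} = 2$ ($G{\left(c \right)} = 3 - 1 = 2$)
$86 G{\left(W \right)} = 86 \cdot 2 = 172$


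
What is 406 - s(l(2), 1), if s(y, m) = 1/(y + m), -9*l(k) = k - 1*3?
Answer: 4051/10 ≈ 405.10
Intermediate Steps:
l(k) = ⅓ - k/9 (l(k) = -(k - 1*3)/9 = -(k - 3)/9 = -(-3 + k)/9 = ⅓ - k/9)
s(y, m) = 1/(m + y)
406 - s(l(2), 1) = 406 - 1/(1 + (⅓ - ⅑*2)) = 406 - 1/(1 + (⅓ - 2/9)) = 406 - 1/(1 + ⅑) = 406 - 1/10/9 = 406 - 1*9/10 = 406 - 9/10 = 4051/10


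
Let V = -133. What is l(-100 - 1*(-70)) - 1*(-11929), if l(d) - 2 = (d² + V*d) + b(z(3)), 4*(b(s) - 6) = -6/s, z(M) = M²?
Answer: 100961/6 ≈ 16827.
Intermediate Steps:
b(s) = 6 - 3/(2*s) (b(s) = 6 + (-6/s)/4 = 6 - 3/(2*s))
l(d) = 47/6 + d² - 133*d (l(d) = 2 + ((d² - 133*d) + (6 - 3/(2*(3²)))) = 2 + ((d² - 133*d) + (6 - 3/2/9)) = 2 + ((d² - 133*d) + (6 - 3/2*⅑)) = 2 + ((d² - 133*d) + (6 - ⅙)) = 2 + ((d² - 133*d) + 35/6) = 2 + (35/6 + d² - 133*d) = 47/6 + d² - 133*d)
l(-100 - 1*(-70)) - 1*(-11929) = (47/6 + (-100 - 1*(-70))² - 133*(-100 - 1*(-70))) - 1*(-11929) = (47/6 + (-100 + 70)² - 133*(-100 + 70)) + 11929 = (47/6 + (-30)² - 133*(-30)) + 11929 = (47/6 + 900 + 3990) + 11929 = 29387/6 + 11929 = 100961/6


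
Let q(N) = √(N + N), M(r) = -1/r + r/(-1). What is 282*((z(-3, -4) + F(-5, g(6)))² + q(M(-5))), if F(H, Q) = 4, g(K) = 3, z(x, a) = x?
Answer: 282 + 564*√65/5 ≈ 1191.4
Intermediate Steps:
M(r) = -r - 1/r (M(r) = -1/r + r*(-1) = -1/r - r = -r - 1/r)
q(N) = √2*√N (q(N) = √(2*N) = √2*√N)
282*((z(-3, -4) + F(-5, g(6)))² + q(M(-5))) = 282*((-3 + 4)² + √2*√(-1*(-5) - 1/(-5))) = 282*(1² + √2*√(5 - 1*(-⅕))) = 282*(1 + √2*√(5 + ⅕)) = 282*(1 + √2*√(26/5)) = 282*(1 + √2*(√130/5)) = 282*(1 + 2*√65/5) = 282 + 564*√65/5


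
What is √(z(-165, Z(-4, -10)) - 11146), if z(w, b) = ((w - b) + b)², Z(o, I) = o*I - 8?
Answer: √16079 ≈ 126.80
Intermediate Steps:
Z(o, I) = -8 + I*o (Z(o, I) = I*o - 8 = -8 + I*o)
z(w, b) = w²
√(z(-165, Z(-4, -10)) - 11146) = √((-165)² - 11146) = √(27225 - 11146) = √16079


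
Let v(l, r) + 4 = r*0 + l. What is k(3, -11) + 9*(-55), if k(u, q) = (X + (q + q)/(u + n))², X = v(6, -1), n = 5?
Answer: -7911/16 ≈ -494.44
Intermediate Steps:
v(l, r) = -4 + l (v(l, r) = -4 + (r*0 + l) = -4 + (0 + l) = -4 + l)
X = 2 (X = -4 + 6 = 2)
k(u, q) = (2 + 2*q/(5 + u))² (k(u, q) = (2 + (q + q)/(u + 5))² = (2 + (2*q)/(5 + u))² = (2 + 2*q/(5 + u))²)
k(3, -11) + 9*(-55) = 4*(5 - 11 + 3)²/(5 + 3)² + 9*(-55) = 4*(-3)²/8² - 495 = 4*(1/64)*9 - 495 = 9/16 - 495 = -7911/16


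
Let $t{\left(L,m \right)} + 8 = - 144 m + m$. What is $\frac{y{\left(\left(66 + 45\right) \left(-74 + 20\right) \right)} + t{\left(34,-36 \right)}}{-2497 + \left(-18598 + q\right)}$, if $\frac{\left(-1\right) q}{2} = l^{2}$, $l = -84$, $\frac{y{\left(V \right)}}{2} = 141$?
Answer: $- \frac{5422}{35207} \approx -0.154$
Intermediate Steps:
$y{\left(V \right)} = 282$ ($y{\left(V \right)} = 2 \cdot 141 = 282$)
$t{\left(L,m \right)} = -8 - 143 m$ ($t{\left(L,m \right)} = -8 + \left(- 144 m + m\right) = -8 - 143 m$)
$q = -14112$ ($q = - 2 \left(-84\right)^{2} = \left(-2\right) 7056 = -14112$)
$\frac{y{\left(\left(66 + 45\right) \left(-74 + 20\right) \right)} + t{\left(34,-36 \right)}}{-2497 + \left(-18598 + q\right)} = \frac{282 - -5140}{-2497 - 32710} = \frac{282 + \left(-8 + 5148\right)}{-2497 - 32710} = \frac{282 + 5140}{-35207} = 5422 \left(- \frac{1}{35207}\right) = - \frac{5422}{35207}$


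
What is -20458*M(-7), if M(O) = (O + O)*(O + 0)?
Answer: -2004884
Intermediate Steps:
M(O) = 2*O**2 (M(O) = (2*O)*O = 2*O**2)
-20458*M(-7) = -40916*(-7)**2 = -40916*49 = -20458*98 = -2004884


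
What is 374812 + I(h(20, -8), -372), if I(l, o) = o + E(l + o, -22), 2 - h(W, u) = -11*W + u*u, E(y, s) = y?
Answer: 374226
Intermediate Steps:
h(W, u) = 2 - u² + 11*W (h(W, u) = 2 - (-11*W + u*u) = 2 - (-11*W + u²) = 2 - (u² - 11*W) = 2 + (-u² + 11*W) = 2 - u² + 11*W)
I(l, o) = l + 2*o (I(l, o) = o + (l + o) = l + 2*o)
374812 + I(h(20, -8), -372) = 374812 + ((2 - 1*(-8)² + 11*20) + 2*(-372)) = 374812 + ((2 - 1*64 + 220) - 744) = 374812 + ((2 - 64 + 220) - 744) = 374812 + (158 - 744) = 374812 - 586 = 374226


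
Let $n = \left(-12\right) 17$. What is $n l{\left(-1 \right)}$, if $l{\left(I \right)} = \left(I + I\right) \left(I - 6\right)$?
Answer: $-2856$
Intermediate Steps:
$l{\left(I \right)} = 2 I \left(-6 + I\right)$
$n = -204$
$n l{\left(-1 \right)} = - 204 \cdot 2 \left(-1\right) \left(-6 - 1\right) = - 204 \cdot 2 \left(-1\right) \left(-7\right) = \left(-204\right) 14 = -2856$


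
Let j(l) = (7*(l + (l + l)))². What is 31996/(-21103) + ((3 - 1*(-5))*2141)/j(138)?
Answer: -67088470550/44307879903 ≈ -1.5141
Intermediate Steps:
j(l) = 441*l² (j(l) = (7*(l + 2*l))² = (7*(3*l))² = (21*l)² = 441*l²)
31996/(-21103) + ((3 - 1*(-5))*2141)/j(138) = 31996/(-21103) + ((3 - 1*(-5))*2141)/((441*138²)) = 31996*(-1/21103) + ((3 + 5)*2141)/((441*19044)) = -31996/21103 + (8*2141)/8398404 = -31996/21103 + 17128*(1/8398404) = -31996/21103 + 4282/2099601 = -67088470550/44307879903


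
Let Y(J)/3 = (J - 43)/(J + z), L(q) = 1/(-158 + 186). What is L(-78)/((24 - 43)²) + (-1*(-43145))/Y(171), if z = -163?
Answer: 109027427/121296 ≈ 898.85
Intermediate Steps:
L(q) = 1/28
Y(J) = 3*(-43 + J)/(-163 + J) (Y(J) = 3*((J - 43)/(J - 163)) = 3*((-43 + J)/(-163 + J)) = 3*(-43 + J)/(-163 + J))
L(-78)/((24 - 43)²) + (-1*(-43145))/Y(171) = 1/(28*((24 - 43)²)) + (-1*(-43145))/((3*(-43 + 171)/(-163 + 171))) = 1/(28*((-19)²)) + 43145/((3*128/8)) = (1/28)/361 + 43145/((3*(⅛)*128)) = (1/28)*(1/361) + 43145/48 = 1/10108 + 43145*(1/48) = 1/10108 + 43145/48 = 109027427/121296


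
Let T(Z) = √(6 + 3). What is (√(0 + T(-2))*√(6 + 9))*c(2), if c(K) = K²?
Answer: 12*√5 ≈ 26.833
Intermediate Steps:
T(Z) = 3 (T(Z) = √9 = 3)
(√(0 + T(-2))*√(6 + 9))*c(2) = (√(0 + 3)*√(6 + 9))*2² = (√3*√15)*4 = (3*√5)*4 = 12*√5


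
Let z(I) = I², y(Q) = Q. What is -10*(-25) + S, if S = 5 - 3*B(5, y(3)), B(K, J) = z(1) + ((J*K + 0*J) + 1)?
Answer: 204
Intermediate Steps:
B(K, J) = 2 + J*K (B(K, J) = 1² + ((J*K + 0*J) + 1) = 1 + ((J*K + 0) + 1) = 1 + (J*K + 1) = 1 + (1 + J*K) = 2 + J*K)
S = -46 (S = 5 - 3*(2 + 3*5) = 5 - 3*(2 + 15) = 5 - 3*17 = 5 - 51 = -46)
-10*(-25) + S = -10*(-25) - 46 = 250 - 46 = 204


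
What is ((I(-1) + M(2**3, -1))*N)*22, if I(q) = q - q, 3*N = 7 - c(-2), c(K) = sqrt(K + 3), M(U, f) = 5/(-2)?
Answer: -110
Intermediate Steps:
M(U, f) = -5/2 (M(U, f) = 5*(-1/2) = -5/2)
c(K) = sqrt(3 + K)
N = 2 (N = (7 - sqrt(3 - 2))/3 = (7 - sqrt(1))/3 = (7 - 1*1)/3 = (7 - 1)/3 = (1/3)*6 = 2)
I(q) = 0
((I(-1) + M(2**3, -1))*N)*22 = ((0 - 5/2)*2)*22 = -5/2*2*22 = -5*22 = -110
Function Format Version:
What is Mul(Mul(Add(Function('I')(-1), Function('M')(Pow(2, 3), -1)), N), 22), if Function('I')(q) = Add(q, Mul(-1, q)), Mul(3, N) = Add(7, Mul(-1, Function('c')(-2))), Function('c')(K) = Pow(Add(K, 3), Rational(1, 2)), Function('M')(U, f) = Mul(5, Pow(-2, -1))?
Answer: -110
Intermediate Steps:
Function('M')(U, f) = Rational(-5, 2) (Function('M')(U, f) = Mul(5, Rational(-1, 2)) = Rational(-5, 2))
Function('c')(K) = Pow(Add(3, K), Rational(1, 2))
N = 2 (N = Mul(Rational(1, 3), Add(7, Mul(-1, Pow(Add(3, -2), Rational(1, 2))))) = Mul(Rational(1, 3), Add(7, Mul(-1, Pow(1, Rational(1, 2))))) = Mul(Rational(1, 3), Add(7, Mul(-1, 1))) = Mul(Rational(1, 3), Add(7, -1)) = Mul(Rational(1, 3), 6) = 2)
Function('I')(q) = 0
Mul(Mul(Add(Function('I')(-1), Function('M')(Pow(2, 3), -1)), N), 22) = Mul(Mul(Add(0, Rational(-5, 2)), 2), 22) = Mul(Mul(Rational(-5, 2), 2), 22) = Mul(-5, 22) = -110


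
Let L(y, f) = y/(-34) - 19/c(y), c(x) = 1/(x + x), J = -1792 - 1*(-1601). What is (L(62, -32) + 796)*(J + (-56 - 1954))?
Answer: 58438751/17 ≈ 3.4376e+6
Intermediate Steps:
J = -191 (J = -1792 + 1601 = -191)
c(x) = 1/(2*x)
L(y, f) = -1293*y/34 (L(y, f) = y/(-34) - 19*2*y = y*(-1/34) - 38*y = -y/34 - 38*y = -1293*y/34)
(L(62, -32) + 796)*(J + (-56 - 1954)) = (-1293/34*62 + 796)*(-191 + (-56 - 1954)) = (-40083/17 + 796)*(-191 - 2010) = -26551/17*(-2201) = 58438751/17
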